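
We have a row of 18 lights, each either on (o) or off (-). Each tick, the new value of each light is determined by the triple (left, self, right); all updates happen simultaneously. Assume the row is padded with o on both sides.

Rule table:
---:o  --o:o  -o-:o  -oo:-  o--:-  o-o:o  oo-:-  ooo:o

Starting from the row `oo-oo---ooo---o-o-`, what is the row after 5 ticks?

tick 1: o-o---oo-o--oooooo
tick 2: -oo-oo--oo-o-ooooo
tick 3: o--o---o--ooo-oooo
tick 4: --oo-ooo-o-o-o-ooo
tick 5: -o--o-o-ooooooo-oo

-o--o-o-ooooooo-oo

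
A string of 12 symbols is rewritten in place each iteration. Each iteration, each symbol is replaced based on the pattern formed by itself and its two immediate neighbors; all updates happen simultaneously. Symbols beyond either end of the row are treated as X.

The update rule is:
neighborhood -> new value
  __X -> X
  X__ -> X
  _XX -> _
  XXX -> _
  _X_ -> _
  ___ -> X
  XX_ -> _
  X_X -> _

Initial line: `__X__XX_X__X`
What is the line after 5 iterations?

XXXXX____XXX

XX_XX____XX_
_____XXXX___
XXXXX____XXX
_____XXXX___  (repeats iteration 2; period 2)
iteration 5: XXXXX____XXX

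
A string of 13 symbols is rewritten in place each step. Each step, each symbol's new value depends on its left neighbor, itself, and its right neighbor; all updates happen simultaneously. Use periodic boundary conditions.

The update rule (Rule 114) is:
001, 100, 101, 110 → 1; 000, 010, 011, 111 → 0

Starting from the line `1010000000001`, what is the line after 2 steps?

step 1: 1101000000010
step 2: 0110100000101

0110100000101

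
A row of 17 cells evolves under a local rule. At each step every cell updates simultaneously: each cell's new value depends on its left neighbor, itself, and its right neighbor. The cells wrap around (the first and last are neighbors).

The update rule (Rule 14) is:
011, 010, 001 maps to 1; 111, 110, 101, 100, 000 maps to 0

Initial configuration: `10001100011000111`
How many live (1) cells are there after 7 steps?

00011000110001100
00110001100011000
01100011000110000
11000110001100000
10001100011000001
00011000110000011
00110001100000110
count of 1: 6

6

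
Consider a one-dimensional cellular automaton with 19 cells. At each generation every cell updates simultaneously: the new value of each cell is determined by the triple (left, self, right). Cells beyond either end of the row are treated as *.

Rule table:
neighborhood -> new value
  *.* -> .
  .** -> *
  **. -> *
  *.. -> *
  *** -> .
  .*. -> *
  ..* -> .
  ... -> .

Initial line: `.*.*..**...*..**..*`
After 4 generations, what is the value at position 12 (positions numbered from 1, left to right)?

.*.**.***..**.***.*
.*.**.*.**.**.*.*.*
.*.**.*.**.**.*.*.*  (fixed point — unchanged through generation 4)
position 12 holds *

*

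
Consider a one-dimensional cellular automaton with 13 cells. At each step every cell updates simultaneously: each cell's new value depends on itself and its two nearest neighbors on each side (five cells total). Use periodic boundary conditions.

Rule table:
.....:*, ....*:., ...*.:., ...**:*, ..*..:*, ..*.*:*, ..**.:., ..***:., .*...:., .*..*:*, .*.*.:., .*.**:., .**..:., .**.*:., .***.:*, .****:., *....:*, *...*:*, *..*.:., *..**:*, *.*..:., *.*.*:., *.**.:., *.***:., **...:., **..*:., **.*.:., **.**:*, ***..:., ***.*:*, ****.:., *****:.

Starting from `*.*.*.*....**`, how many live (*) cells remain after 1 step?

4

*.......*.*.*
count of *: 4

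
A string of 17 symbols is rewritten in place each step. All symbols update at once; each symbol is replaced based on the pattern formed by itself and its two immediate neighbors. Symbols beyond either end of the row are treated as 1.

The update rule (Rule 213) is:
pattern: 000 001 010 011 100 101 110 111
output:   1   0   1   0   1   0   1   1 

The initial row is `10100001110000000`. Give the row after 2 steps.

10111100111111110
10011110011111110

10011110011111110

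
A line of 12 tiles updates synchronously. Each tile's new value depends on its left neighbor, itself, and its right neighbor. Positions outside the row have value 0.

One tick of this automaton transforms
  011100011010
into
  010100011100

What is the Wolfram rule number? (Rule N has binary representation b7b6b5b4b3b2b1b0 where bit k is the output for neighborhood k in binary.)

104

position 2: 111 → 0  (bit 7 = 0)
position 3: 110 → 1  (bit 6 = 1)
position 9: 101 → 1  (bit 5 = 1)
position 4: 100 → 0  (bit 4 = 0)
position 1: 011 → 1  (bit 3 = 1)
position 10: 010 → 0  (bit 2 = 0)
position 0: 001 → 0  (bit 1 = 0)
position 5: 000 → 0  (bit 0 = 0)
bits b7..b0 = 01101000 = 104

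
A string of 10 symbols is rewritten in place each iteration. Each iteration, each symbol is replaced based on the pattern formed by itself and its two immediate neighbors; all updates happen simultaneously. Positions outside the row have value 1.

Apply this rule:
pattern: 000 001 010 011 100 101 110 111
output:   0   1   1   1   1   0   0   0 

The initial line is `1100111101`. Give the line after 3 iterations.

0011100001
1110010011
0001111110

0001111110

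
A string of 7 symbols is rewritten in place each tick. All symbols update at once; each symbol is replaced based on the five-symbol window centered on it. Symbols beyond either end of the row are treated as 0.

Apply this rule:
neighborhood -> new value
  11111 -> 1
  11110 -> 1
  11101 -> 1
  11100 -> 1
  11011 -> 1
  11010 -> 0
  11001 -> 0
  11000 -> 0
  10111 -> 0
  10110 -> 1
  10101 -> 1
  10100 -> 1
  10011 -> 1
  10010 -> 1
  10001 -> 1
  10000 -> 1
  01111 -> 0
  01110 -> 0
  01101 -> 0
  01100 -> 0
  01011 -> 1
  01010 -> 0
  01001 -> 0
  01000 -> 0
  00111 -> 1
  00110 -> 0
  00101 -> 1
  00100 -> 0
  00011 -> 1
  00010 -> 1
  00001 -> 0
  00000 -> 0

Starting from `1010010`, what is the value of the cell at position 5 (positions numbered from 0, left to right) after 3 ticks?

0

1010100
1010101
1010101
position 5 holds 0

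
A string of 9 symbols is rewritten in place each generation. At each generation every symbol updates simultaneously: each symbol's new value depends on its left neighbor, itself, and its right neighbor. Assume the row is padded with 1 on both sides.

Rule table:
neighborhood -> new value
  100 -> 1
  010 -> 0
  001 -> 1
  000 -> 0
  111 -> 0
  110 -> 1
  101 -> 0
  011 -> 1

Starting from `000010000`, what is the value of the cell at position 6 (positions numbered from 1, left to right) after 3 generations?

1

100101001
111000111
001101100
position 6 holds 1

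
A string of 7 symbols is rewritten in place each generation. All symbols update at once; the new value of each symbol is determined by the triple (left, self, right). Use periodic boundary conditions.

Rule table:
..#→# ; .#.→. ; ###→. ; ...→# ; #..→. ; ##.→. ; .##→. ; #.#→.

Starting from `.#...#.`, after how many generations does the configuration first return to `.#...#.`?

#..##..
..#...#
.#..##.
#..#...
..#..##
.#..#..
#..#..#
..#..#.
##..#..
...#..#
.##..#.
#...#..
..##..#
.#...#.

14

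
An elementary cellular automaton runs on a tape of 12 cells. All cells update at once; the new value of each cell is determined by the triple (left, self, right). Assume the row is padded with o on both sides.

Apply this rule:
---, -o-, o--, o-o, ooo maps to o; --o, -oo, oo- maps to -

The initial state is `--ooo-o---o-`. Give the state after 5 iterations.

o-ooo--o-oo-

o--o-oooo-oo
-o-oo-oo-o-o
ooo--o--ooo-
oo-o-oo--o-o
o-ooo--o-oo-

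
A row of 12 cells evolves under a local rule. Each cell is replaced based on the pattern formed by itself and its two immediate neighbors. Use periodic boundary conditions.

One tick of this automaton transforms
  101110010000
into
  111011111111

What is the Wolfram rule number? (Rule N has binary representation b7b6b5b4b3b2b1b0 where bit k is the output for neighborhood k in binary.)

position 3: 111 → 0  (bit 7 = 0)
position 4: 110 → 1  (bit 6 = 1)
position 1: 101 → 1  (bit 5 = 1)
position 5: 100 → 1  (bit 4 = 1)
position 2: 011 → 1  (bit 3 = 1)
position 0: 010 → 1  (bit 2 = 1)
position 6: 001 → 1  (bit 1 = 1)
position 9: 000 → 1  (bit 0 = 1)
bits b7..b0 = 01111111 = 127

127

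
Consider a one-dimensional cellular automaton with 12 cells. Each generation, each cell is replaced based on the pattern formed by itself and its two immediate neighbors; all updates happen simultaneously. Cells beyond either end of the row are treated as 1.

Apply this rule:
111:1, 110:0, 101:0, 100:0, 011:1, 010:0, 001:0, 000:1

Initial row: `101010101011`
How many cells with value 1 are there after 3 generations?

generation 1: 000000000011
generation 2: 011111111011
generation 3: 011111110011
count of 1: 9

9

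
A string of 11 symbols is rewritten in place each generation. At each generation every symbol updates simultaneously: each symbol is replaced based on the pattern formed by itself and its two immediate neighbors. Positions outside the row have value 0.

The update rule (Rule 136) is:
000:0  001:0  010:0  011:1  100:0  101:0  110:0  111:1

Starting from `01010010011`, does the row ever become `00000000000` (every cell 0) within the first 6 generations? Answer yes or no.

generation 1: 00000000010
generation 2: 00000000000
all cells are 0 at generation 2

yes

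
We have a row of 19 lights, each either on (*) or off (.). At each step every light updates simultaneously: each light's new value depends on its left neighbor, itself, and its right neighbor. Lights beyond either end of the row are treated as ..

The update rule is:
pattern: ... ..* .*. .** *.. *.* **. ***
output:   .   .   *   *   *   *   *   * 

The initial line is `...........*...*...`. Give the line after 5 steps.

...........********

...........**..**..
...........***.***.
...........********
...........********  (fixed point — unchanged through step 5)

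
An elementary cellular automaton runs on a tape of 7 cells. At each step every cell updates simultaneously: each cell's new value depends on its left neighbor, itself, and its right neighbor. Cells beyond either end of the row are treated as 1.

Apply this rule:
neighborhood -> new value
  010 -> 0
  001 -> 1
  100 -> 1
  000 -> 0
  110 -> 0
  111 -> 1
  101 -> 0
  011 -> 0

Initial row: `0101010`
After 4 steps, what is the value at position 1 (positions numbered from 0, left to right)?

0

step 1: 0000000
step 2: 1000001
step 3: 0100010
step 4: 0010100
position 1 holds 0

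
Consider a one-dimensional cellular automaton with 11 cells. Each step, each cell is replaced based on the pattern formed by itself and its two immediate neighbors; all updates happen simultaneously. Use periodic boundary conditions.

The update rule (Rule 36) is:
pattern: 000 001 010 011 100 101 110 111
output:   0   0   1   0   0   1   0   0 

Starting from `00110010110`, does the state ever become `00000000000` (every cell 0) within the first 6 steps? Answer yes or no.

yes

00000011000
00000000000
all cells are 0 at step 2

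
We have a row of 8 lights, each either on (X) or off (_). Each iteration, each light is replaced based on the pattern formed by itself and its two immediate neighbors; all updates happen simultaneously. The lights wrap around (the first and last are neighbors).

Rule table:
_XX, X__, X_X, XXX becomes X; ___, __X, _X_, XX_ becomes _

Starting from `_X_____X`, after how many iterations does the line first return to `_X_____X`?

X_X_____
_X_X____
__X_X___
___X_X__
____X_X_
_____X_X
X_____X_
_X_____X

8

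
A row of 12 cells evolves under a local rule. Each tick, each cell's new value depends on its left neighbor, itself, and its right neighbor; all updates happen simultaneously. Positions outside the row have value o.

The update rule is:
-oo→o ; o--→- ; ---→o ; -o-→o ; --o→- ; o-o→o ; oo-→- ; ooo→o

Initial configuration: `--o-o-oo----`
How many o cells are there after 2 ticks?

--ooooo--oo-
--oooo---o-o
count of o: 6

6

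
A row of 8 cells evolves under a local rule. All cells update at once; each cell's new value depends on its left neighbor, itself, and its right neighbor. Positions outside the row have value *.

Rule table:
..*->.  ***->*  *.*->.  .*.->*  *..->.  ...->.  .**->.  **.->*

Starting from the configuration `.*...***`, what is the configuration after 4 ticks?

.*......

.*....**
.*.....*
.*......
.*......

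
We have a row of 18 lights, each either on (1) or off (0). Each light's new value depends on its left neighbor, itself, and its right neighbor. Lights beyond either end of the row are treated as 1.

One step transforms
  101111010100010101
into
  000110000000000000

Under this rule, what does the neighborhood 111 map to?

1

At position 3 the neighborhood is 111; the next row has 1 there.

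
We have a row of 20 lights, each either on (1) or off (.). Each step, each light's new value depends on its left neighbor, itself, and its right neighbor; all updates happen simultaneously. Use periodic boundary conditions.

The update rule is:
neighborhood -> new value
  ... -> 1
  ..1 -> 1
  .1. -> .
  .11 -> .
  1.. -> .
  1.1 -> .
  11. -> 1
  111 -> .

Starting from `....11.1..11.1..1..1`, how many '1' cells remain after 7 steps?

7

step 1: .111.1...1.1...1..1.
step 2: 1..1...11....11..1..
step 3: ..1..11.1.111.1.1..1
step 4: .1..1.1.....1.....1.
step 5: 1..1....1111..1111..
step 6: ..1..111...1.1...1.1
step 7: .1..1..1.11....11...
count of 1: 7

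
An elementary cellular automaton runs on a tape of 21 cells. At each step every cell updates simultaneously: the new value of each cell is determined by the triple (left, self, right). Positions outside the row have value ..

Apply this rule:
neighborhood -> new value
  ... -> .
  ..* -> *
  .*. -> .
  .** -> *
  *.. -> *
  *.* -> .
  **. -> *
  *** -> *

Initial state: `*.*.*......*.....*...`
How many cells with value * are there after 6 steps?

12

.....*....*.*...*.*..
....*.*..*...*.*...*.
...*...**.*.*...*.*.*
..*.*.***....*.*.....
.*....****..*...*....
*.*..*******.*.*.*...
count of *: 12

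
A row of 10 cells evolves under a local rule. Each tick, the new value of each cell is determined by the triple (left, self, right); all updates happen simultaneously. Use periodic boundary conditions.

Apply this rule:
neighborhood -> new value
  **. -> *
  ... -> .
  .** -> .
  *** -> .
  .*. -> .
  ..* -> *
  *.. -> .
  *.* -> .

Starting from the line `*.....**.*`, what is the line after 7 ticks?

....*....*

*....*.*..
....*....*
...*....*.
..*....*..
.*....*...
*....*....
....*....*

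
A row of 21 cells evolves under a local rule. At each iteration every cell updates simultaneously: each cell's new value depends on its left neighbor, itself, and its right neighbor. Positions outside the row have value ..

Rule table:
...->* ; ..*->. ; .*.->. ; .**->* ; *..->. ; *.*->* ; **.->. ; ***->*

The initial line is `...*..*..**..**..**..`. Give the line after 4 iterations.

**.***.....*...*.***.

iteration 1: **.......*...*...*..*
iteration 2: *..*****...*...*.....
iteration 3: ...****..*...*...****
iteration 4: **.***.....*...*.***.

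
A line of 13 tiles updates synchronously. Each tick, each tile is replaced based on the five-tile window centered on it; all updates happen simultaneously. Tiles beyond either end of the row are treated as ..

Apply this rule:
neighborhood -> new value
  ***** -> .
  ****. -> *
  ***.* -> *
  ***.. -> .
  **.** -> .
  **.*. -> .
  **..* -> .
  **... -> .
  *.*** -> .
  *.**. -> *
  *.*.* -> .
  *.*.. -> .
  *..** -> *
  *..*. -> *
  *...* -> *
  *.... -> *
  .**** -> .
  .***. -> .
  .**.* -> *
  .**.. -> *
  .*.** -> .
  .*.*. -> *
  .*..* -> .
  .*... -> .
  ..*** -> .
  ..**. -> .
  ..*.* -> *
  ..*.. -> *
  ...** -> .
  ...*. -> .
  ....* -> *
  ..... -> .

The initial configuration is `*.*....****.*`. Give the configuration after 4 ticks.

**..**...**..
.*.*.*.*..*.*
.**.*.*..***.
..*..*..*....

..*..*..*....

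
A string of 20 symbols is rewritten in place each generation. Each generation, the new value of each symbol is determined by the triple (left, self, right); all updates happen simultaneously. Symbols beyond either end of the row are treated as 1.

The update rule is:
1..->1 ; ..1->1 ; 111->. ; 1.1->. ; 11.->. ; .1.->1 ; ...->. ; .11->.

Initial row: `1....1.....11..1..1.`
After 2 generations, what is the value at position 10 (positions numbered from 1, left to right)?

1

.1..111...1..111111.
.111...1.1111.......
position 10 holds 1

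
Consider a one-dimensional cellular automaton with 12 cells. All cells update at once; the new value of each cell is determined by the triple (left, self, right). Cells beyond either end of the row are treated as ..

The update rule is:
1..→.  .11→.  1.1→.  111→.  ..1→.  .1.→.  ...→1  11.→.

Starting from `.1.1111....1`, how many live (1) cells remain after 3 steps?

2

........11..
1111111....1
........11..
count of 1: 2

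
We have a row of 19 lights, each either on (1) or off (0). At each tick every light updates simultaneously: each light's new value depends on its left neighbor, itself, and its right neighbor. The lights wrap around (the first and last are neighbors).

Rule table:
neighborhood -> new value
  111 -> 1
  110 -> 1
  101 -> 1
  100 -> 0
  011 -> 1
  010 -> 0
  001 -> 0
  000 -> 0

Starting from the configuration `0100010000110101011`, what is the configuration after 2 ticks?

1000000000111101111

1000000000111010111
1000000000111101111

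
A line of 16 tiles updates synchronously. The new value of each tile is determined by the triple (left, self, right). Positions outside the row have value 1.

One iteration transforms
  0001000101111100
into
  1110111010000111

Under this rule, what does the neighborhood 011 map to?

0

At position 9 the neighborhood is 011; the next row has 0 there.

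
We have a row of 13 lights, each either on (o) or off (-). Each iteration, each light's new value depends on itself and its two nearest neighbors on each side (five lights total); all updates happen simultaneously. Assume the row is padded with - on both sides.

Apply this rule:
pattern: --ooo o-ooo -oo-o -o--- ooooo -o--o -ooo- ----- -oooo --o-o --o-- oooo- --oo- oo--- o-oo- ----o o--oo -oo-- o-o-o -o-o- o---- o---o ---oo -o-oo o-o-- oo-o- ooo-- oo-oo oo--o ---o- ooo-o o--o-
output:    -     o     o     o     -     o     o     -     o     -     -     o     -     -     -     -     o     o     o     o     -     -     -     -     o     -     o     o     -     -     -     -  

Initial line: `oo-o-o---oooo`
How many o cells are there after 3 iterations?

4

-o-oooo---ooo
---oooo----oo
----ooo-----o
count of o: 4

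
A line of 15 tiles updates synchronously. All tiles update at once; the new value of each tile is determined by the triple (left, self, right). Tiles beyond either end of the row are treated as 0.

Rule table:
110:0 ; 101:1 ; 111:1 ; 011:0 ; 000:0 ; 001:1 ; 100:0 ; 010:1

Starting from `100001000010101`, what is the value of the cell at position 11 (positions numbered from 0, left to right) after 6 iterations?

0

100011000111111
100100001011110
101100011101100
110000101010000
000001111110000
000010111100000
position 11 holds 0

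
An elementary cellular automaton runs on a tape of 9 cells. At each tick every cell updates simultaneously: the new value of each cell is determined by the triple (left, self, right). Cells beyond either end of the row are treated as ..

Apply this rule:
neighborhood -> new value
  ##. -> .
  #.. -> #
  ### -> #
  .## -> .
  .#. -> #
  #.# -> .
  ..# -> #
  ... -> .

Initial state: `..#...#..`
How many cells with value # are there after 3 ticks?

6

.###.###.
#.#...#.#
#.##.##.#
count of #: 6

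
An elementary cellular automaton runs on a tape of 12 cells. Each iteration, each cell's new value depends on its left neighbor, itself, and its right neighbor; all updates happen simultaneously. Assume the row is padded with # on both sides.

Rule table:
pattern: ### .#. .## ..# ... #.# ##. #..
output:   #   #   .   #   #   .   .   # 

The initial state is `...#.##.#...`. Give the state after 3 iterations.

##...##...##

####....####
###.####.###
##...##...##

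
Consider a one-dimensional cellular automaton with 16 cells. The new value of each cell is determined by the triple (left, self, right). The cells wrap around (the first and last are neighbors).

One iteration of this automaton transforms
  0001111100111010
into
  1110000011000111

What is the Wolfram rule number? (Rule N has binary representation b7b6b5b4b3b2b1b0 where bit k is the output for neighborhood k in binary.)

position 4: 111 → 0  (bit 7 = 0)
position 7: 110 → 0  (bit 6 = 0)
position 13: 101 → 1  (bit 5 = 1)
position 8: 100 → 1  (bit 4 = 1)
position 3: 011 → 0  (bit 3 = 0)
position 14: 010 → 1  (bit 2 = 1)
position 2: 001 → 1  (bit 1 = 1)
position 0: 000 → 1  (bit 0 = 1)
bits b7..b0 = 00110111 = 55

55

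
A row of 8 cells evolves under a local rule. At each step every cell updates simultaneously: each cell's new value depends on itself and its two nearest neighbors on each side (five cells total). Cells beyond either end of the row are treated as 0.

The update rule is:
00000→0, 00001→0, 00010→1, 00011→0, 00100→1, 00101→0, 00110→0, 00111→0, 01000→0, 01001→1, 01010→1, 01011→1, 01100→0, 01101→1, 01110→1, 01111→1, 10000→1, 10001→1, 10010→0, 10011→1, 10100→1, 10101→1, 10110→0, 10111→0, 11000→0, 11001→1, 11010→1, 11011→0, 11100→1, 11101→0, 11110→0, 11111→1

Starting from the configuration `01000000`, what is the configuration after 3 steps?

step 1: 11010000
step 2: 01110100
step 3: 00101101

00101101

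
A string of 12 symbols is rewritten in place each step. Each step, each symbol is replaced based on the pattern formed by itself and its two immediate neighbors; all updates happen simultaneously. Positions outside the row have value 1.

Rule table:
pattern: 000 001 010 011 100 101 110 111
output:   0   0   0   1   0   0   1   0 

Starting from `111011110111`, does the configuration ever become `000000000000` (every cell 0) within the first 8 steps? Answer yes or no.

yes

001010010100
000000000000
all cells are 0 at step 2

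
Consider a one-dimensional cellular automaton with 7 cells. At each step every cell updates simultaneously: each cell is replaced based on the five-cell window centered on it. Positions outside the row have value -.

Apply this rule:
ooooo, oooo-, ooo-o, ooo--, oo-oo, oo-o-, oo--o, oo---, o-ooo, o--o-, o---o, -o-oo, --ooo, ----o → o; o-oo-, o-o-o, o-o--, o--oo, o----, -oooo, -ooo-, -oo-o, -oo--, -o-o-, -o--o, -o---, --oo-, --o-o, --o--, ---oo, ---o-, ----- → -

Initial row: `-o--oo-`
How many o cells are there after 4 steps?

1

------o
----o--
--o----
o------
count of o: 1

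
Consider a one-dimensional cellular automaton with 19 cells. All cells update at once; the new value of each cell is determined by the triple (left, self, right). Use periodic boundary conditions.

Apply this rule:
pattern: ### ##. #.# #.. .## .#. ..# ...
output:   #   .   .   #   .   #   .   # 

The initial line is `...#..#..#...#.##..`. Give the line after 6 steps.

##.##.##.###.#...##
#.........#..###..#
.########.##..#.#..
..######....#.#.###
#..####.###.#.#..#.
##..##...#..#.##.#.

##..##...#..#.##.#.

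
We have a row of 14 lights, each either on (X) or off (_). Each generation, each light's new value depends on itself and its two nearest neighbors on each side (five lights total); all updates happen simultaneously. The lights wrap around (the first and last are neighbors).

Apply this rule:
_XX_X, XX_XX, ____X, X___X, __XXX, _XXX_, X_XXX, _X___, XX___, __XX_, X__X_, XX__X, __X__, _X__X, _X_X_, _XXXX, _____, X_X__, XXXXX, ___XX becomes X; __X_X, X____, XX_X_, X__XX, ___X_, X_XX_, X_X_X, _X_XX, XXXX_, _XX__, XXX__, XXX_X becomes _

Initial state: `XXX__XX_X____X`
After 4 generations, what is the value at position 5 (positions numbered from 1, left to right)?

generation 1: X__X_XX_XX_XXX
generation 2: _XX___XX_XXXX_
generation 3: _X_XXXXXXXX__X
generation 4: X__XXXXXX__XX_
position 5 holds X

X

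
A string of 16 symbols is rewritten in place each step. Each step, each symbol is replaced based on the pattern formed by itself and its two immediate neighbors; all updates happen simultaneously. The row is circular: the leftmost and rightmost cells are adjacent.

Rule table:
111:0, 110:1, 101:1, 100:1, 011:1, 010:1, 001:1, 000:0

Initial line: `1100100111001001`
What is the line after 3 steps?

step 1: 0111111101111111
step 2: 1100000111000001
step 3: 0110001101100011

0110001101100011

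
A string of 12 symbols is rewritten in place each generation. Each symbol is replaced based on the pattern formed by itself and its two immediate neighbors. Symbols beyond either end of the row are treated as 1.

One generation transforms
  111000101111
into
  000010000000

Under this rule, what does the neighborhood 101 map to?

0

At position 7 the neighborhood is 101; the next row has 0 there.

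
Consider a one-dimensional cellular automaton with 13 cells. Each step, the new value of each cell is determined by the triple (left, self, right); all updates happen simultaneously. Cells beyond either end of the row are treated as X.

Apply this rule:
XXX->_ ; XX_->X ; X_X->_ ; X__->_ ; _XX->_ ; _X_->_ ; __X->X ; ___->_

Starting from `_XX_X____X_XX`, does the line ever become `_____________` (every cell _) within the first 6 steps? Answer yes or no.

no

__X_____X____
_X_____X____X
______X____X_
_____X____X__
____X____X__X
___X____X__X_
step 6 is ___X____X__X_, still not uniform _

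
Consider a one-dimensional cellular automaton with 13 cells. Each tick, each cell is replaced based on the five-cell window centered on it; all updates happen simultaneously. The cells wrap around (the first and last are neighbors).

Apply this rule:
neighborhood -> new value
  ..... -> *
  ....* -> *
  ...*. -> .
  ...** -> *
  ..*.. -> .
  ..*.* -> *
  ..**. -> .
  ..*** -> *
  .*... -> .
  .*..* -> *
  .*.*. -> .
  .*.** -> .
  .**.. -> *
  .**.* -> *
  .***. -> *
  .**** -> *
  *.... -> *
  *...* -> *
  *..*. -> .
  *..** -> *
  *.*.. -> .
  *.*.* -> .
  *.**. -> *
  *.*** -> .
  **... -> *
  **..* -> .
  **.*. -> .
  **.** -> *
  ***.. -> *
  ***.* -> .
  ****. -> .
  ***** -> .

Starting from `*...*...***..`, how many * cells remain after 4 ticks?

..*...*****..
*...****..***
******.*.***.
.*........*.*
count of *: 3

3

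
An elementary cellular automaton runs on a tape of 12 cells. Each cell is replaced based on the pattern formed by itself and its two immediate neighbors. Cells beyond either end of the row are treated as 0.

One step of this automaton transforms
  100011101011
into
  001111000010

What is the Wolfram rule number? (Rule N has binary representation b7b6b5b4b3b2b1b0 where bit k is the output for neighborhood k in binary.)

139

position 5: 111 → 1  (bit 7 = 1)
position 6: 110 → 0  (bit 6 = 0)
position 7: 101 → 0  (bit 5 = 0)
position 1: 100 → 0  (bit 4 = 0)
position 4: 011 → 1  (bit 3 = 1)
position 0: 010 → 0  (bit 2 = 0)
position 3: 001 → 1  (bit 1 = 1)
position 2: 000 → 1  (bit 0 = 1)
bits b7..b0 = 10001011 = 139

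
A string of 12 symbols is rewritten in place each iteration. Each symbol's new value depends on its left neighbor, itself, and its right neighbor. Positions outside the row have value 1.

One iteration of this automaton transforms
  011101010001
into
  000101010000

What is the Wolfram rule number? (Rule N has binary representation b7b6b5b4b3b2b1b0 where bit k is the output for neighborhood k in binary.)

position 2: 111 → 0  (bit 7 = 0)
position 3: 110 → 1  (bit 6 = 1)
position 0: 101 → 0  (bit 5 = 0)
position 8: 100 → 0  (bit 4 = 0)
position 1: 011 → 0  (bit 3 = 0)
position 5: 010 → 1  (bit 2 = 1)
position 10: 001 → 0  (bit 1 = 0)
position 9: 000 → 0  (bit 0 = 0)
bits b7..b0 = 01000100 = 68

68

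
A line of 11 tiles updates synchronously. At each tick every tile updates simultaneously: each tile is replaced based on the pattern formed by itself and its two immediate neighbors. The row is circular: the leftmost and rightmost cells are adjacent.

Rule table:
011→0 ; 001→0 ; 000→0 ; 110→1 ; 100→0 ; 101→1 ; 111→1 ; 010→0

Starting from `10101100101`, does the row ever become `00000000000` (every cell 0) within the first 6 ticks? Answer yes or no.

tick 1: 11010100010
tick 2: 01101000001
tick 3: 10110000000
tick 4: 01010000000
tick 5: 00100000000
tick 6: 00000000000
all cells are 0 at tick 6

yes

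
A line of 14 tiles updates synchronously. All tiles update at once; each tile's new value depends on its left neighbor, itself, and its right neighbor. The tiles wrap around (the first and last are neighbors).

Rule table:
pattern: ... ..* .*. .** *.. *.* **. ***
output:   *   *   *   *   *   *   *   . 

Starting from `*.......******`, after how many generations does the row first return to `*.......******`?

*********.....
*.......******

2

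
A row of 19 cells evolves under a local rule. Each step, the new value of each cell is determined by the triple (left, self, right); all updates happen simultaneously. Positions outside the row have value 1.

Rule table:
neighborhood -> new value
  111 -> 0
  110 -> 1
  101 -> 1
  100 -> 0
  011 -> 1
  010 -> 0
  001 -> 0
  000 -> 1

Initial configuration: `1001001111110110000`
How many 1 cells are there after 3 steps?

9

1000001000011110110
1011100011010011111
1110101011100010000
count of 1: 9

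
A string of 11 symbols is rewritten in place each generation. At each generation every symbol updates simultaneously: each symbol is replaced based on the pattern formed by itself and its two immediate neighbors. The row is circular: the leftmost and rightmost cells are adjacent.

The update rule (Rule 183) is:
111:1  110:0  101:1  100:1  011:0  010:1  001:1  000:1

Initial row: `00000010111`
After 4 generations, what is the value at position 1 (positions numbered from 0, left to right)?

1

11111111010
01111110111
10111101010
11011011111
position 1 holds 1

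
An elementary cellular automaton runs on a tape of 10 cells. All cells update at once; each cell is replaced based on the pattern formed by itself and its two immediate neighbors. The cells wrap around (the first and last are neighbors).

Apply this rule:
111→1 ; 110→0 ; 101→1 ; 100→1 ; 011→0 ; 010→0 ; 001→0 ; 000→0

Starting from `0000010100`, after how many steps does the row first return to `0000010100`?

10

0000001010
0000000101
1000000010
0100000001
1010000000
0101000000
0010100000
0001010000
0000101000
0000010100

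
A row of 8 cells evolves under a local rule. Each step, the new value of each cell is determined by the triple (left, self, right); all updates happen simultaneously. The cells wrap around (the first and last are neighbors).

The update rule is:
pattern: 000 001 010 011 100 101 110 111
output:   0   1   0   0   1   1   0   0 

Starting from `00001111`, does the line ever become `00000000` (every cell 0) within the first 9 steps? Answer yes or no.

10010000
01101001
10010110
01101001  (repeats step 2; period 2)
step 9: 10010110
step 9 is 10010110, still not uniform 0

no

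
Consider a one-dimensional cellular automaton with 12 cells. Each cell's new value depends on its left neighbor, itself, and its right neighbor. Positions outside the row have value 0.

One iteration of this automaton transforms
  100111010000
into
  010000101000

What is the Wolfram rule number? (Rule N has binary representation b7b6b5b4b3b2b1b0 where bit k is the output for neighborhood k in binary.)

position 4: 111 → 0  (bit 7 = 0)
position 5: 110 → 0  (bit 6 = 0)
position 6: 101 → 1  (bit 5 = 1)
position 1: 100 → 1  (bit 4 = 1)
position 3: 011 → 0  (bit 3 = 0)
position 0: 010 → 0  (bit 2 = 0)
position 2: 001 → 0  (bit 1 = 0)
position 9: 000 → 0  (bit 0 = 0)
bits b7..b0 = 00110000 = 48

48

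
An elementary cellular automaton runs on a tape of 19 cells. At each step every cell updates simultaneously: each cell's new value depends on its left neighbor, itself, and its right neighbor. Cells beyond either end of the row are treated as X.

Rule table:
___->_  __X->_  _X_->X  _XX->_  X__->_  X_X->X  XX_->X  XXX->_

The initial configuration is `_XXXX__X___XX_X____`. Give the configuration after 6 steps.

X___X__X______X____

X___X__X____XXX____
X___X__X______X____
X___X__X______X____  (fixed point — unchanged through step 6)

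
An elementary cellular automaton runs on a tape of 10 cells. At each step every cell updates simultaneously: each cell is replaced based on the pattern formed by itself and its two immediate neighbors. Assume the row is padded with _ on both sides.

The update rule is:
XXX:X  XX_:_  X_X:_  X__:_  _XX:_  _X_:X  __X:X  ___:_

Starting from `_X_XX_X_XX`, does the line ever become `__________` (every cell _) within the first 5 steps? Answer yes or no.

no

XX____X___
_____XX___
____X_____
___XX_____
__X_______
step 5 is __X_______, still not uniform _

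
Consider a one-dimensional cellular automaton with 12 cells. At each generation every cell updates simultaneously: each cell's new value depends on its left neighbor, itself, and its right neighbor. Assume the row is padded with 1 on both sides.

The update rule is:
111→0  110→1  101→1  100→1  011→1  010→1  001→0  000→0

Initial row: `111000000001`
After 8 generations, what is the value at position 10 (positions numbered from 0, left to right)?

1

001100000001
101110000001
111011000001
001111100001
101000110001
111100111001
000110101101
100111111111
position 10 holds 1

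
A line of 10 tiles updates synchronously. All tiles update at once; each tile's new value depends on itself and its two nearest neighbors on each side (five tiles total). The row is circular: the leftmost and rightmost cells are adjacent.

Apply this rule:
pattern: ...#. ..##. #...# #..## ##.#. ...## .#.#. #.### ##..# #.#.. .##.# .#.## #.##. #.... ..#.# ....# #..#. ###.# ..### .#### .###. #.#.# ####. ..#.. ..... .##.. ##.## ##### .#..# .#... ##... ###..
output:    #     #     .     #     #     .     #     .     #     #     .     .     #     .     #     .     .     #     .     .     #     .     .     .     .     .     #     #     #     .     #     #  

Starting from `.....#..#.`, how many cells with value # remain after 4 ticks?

....#.#...
...####...
......##..
......#.#.
count of #: 2

2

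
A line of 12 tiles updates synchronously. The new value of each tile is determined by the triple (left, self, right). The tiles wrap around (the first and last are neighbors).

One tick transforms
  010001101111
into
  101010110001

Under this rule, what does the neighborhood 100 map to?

At position 2 the neighborhood is 100; the next row has 1 there.

1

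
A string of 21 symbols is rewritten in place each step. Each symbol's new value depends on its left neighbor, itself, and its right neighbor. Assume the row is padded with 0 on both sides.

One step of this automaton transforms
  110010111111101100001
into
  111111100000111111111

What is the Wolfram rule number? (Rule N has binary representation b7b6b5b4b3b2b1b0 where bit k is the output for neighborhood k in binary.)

position 7: 111 → 0  (bit 7 = 0)
position 1: 110 → 1  (bit 6 = 1)
position 5: 101 → 1  (bit 5 = 1)
position 2: 100 → 1  (bit 4 = 1)
position 0: 011 → 1  (bit 3 = 1)
position 4: 010 → 1  (bit 2 = 1)
position 3: 001 → 1  (bit 1 = 1)
position 17: 000 → 1  (bit 0 = 1)
bits b7..b0 = 01111111 = 127

127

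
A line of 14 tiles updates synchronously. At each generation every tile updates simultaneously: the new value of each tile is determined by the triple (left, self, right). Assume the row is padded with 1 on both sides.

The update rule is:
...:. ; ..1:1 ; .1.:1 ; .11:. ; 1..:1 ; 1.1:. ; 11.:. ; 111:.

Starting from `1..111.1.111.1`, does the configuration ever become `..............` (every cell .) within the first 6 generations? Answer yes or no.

.11....1......
...1..111....1
1.1111...1..1.
......1.11111.
1....11.......
.1..1..1.....1
generation 6 is .1..1..1.....1, still not uniform .

no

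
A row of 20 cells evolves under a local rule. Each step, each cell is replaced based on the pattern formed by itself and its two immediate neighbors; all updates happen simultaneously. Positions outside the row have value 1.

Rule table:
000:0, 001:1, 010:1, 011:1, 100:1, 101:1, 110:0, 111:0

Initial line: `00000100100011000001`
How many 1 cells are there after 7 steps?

step 1: 10001111110110100011
step 2: 01011000001101110110
step 3: 11110100011011001101
step 4: 00001110110110111011
step 5: 10011001101101100110
step 6: 01110111011011011101
step 7: 11001100110110110011
count of 1: 12

12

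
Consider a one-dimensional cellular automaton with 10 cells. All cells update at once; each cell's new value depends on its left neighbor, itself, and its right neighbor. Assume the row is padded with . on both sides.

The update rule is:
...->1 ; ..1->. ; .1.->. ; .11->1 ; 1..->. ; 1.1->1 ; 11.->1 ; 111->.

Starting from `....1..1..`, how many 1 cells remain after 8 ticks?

5

111......1
1.1.1111..
.1.11..1.1
..111...1.
1.1.1.1...
.1.1.1..11
..1.1...11
1..1..1.11
count of 1: 5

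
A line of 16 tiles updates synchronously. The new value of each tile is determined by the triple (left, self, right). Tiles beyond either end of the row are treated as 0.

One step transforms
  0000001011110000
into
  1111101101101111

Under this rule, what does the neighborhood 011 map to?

At position 8 the neighborhood is 011; the next row has 0 there.

0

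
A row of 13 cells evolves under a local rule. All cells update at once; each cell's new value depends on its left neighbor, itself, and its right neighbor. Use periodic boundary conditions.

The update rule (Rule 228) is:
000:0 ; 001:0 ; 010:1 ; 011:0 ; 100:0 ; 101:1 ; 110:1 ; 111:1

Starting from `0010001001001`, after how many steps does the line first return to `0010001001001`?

1

0010001001001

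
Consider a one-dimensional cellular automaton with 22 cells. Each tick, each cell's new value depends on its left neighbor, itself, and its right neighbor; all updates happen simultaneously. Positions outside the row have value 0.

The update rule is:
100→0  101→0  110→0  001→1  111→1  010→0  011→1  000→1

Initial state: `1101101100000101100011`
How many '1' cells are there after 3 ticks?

12

1001001001111001001110
0010010011110010011100
1100100111100100111001
count of 1: 12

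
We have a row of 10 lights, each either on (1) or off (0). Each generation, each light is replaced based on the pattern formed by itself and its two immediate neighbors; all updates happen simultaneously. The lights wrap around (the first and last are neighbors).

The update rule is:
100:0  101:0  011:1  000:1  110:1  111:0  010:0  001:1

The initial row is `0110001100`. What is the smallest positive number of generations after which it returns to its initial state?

1110111101
0010100101
0100001000
1001110011
1011010110
0011000110
1111011110
1001010010
0010000100
1100111001
0101101011
0001100011
0111101111
0100101001
0001000010
1110011100
1010110101
1000110001
1011110111
1010010100
0000100001
0111001110
1101011010
1100011000
1101111011
0101001010
1000010000
0011100111
0110101101
0110001100

30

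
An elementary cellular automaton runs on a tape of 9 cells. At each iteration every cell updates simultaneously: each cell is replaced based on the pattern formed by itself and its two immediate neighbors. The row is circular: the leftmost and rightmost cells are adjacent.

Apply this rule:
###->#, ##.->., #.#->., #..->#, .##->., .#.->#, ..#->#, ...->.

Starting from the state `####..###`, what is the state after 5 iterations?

###.##.##
##......#
#.#....#.
#.##..##.
#...##...

#...##...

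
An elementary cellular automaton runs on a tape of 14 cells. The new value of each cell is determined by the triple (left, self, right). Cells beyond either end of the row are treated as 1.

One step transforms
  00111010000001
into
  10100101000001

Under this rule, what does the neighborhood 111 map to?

At position 3 the neighborhood is 111; the next row has 0 there.

0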